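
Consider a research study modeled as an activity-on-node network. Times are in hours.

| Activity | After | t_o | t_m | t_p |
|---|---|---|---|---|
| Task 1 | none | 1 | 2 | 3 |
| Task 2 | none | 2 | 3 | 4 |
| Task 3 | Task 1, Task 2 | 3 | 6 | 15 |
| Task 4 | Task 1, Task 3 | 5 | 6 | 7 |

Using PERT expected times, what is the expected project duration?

16 hours

te_Task 1 = (1 + 4·2 + 3)/6 = 12/6 = 2
te_Task 2 = (2 + 4·3 + 4)/6 = 18/6 = 3
te_Task 3 = (3 + 4·6 + 15)/6 = 42/6 = 7
te_Task 4 = (5 + 4·6 + 7)/6 = 36/6 = 6

Forward pass:
ES_Task 1 = 0; EF_Task 1 = 2
ES_Task 2 = 0; EF_Task 2 = 3
ES_Task 3 = max(EF_Task 1=2, EF_Task 2=3) = 3; EF_Task 3 = 3+7 = 10
ES_Task 4 = max(EF_Task 1=2, EF_Task 3=10) = 10; EF_Task 4 = 10+6 = 16
Expected project duration μ = 16 hours. Critical path: Task 2 → Task 3 → Task 4.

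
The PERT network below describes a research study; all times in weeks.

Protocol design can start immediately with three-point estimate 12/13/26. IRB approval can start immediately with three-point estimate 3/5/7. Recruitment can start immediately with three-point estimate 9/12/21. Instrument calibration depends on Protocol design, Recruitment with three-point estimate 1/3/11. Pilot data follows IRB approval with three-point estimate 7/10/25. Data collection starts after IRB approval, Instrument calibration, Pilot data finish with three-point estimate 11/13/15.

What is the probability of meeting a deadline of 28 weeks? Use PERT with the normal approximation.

te_Protocol design = (12 + 4·13 + 26)/6 = 90/6 = 15; σ²_Protocol design = ((26−12)/6)² = 5.444
te_IRB approval = (3 + 4·5 + 7)/6 = 30/6 = 5; σ²_IRB approval = ((7−3)/6)² = 0.444
te_Recruitment = (9 + 4·12 + 21)/6 = 78/6 = 13; σ²_Recruitment = ((21−9)/6)² = 4.000
te_Instrument calibration = (1 + 4·3 + 11)/6 = 24/6 = 4; σ²_Instrument calibration = ((11−1)/6)² = 2.778
te_Pilot data = (7 + 4·10 + 25)/6 = 72/6 = 12; σ²_Pilot data = ((25−7)/6)² = 9.000
te_Data collection = (11 + 4·13 + 15)/6 = 78/6 = 13; σ²_Data collection = ((15−11)/6)² = 0.444

Forward pass:
ES_Protocol design = 0; EF_Protocol design = 15
ES_IRB approval = 0; EF_IRB approval = 5
ES_Recruitment = 0; EF_Recruitment = 13
ES_Instrument calibration = max(EF_Protocol design=15, EF_Recruitment=13) = 15; EF_Instrument calibration = 15+4 = 19
ES_Pilot data = 5; EF_Pilot data = 5+12 = 17
ES_Data collection = max(EF_IRB approval=5, EF_Instrument calibration=19, EF_Pilot data=17) = 19; EF_Data collection = 19+13 = 32
Expected project duration μ = 32 weeks. Critical path: Protocol design → Instrument calibration → Data collection.

Variance along critical path = 5.444 + 2.778 + 0.444 = 8.667; σ = √8.667 = 2.944 weeks.
Z = (28 − 32) / 2.944 = -1.359
P(T ≤ 28) = Φ(-1.359) ≈ 0.087

0.087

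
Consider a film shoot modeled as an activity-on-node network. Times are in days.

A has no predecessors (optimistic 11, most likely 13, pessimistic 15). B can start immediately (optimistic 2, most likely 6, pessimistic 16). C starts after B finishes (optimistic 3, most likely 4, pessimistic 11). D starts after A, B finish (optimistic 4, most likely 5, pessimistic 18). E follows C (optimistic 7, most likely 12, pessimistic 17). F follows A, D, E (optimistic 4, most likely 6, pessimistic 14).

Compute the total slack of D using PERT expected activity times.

4 days

te_A = (11 + 4·13 + 15)/6 = 78/6 = 13
te_B = (2 + 4·6 + 16)/6 = 42/6 = 7
te_C = (3 + 4·4 + 11)/6 = 30/6 = 5
te_D = (4 + 4·5 + 18)/6 = 42/6 = 7
te_E = (7 + 4·12 + 17)/6 = 72/6 = 12
te_F = (4 + 4·6 + 14)/6 = 42/6 = 7

Forward pass:
ES_A = 0; EF_A = 13
ES_B = 0; EF_B = 7
ES_C = 7; EF_C = 7+5 = 12
ES_D = max(EF_A=13, EF_B=7) = 13; EF_D = 13+7 = 20
ES_E = 12; EF_E = 12+12 = 24
ES_F = max(EF_A=13, EF_D=20, EF_E=24) = 24; EF_F = 24+7 = 31
Expected project duration μ = 31 days. Critical path: B → C → E → F.

Backward pass:
LF_F = 31; LS_F = 31−7 = 24
LF_E = LS_F = 24; LS_E = 24−12 = 12
LF_D = LS_F = 24; LS_D = 24−7 = 17
LF_C = LS_E = 12; LS_C = 12−5 = 7
LF_B = min(LS_C=7, LS_D=17) = 7; LS_B = 7−7 = 0
LF_A = min(LS_D=17, LS_F=24) = 17; LS_A = 17−13 = 4
Slack_D = LS_D − ES_D = 17 − 13 = 4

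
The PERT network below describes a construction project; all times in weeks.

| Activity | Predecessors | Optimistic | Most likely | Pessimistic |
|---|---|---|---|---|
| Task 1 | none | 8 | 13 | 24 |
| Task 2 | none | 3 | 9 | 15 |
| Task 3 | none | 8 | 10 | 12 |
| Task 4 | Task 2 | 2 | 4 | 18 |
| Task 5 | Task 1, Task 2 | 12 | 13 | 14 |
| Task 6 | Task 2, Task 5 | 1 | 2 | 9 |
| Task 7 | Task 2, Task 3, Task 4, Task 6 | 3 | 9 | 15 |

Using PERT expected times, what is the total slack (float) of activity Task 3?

20 weeks

te_Task 1 = (8 + 4·13 + 24)/6 = 84/6 = 14
te_Task 2 = (3 + 4·9 + 15)/6 = 54/6 = 9
te_Task 3 = (8 + 4·10 + 12)/6 = 60/6 = 10
te_Task 4 = (2 + 4·4 + 18)/6 = 36/6 = 6
te_Task 5 = (12 + 4·13 + 14)/6 = 78/6 = 13
te_Task 6 = (1 + 4·2 + 9)/6 = 18/6 = 3
te_Task 7 = (3 + 4·9 + 15)/6 = 54/6 = 9

Forward pass:
ES_Task 1 = 0; EF_Task 1 = 14
ES_Task 2 = 0; EF_Task 2 = 9
ES_Task 3 = 0; EF_Task 3 = 10
ES_Task 4 = 9; EF_Task 4 = 9+6 = 15
ES_Task 5 = max(EF_Task 1=14, EF_Task 2=9) = 14; EF_Task 5 = 14+13 = 27
ES_Task 6 = max(EF_Task 2=9, EF_Task 5=27) = 27; EF_Task 6 = 27+3 = 30
ES_Task 7 = max(EF_Task 2=9, EF_Task 3=10, EF_Task 4=15, EF_Task 6=30) = 30; EF_Task 7 = 30+9 = 39
Expected project duration μ = 39 weeks. Critical path: Task 1 → Task 5 → Task 6 → Task 7.

Backward pass:
LF_Task 7 = 39; LS_Task 7 = 39−9 = 30
LF_Task 6 = LS_Task 7 = 30; LS_Task 6 = 30−3 = 27
LF_Task 5 = LS_Task 6 = 27; LS_Task 5 = 27−13 = 14
LF_Task 4 = LS_Task 7 = 30; LS_Task 4 = 30−6 = 24
LF_Task 3 = LS_Task 7 = 30; LS_Task 3 = 30−10 = 20
LF_Task 2 = min(LS_Task 4=24, LS_Task 5=14, LS_Task 6=27, LS_Task 7=30) = 14; LS_Task 2 = 14−9 = 5
LF_Task 1 = LS_Task 5 = 14; LS_Task 1 = 14−14 = 0
Slack_Task 3 = LS_Task 3 − ES_Task 3 = 20 − 0 = 20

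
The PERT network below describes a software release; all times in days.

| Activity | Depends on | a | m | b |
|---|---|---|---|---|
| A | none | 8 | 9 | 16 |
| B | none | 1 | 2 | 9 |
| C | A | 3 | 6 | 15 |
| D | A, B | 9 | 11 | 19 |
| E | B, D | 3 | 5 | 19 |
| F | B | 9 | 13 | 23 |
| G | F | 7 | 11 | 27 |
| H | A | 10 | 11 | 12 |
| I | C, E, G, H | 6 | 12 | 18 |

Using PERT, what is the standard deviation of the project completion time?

te_A = (8 + 4·9 + 16)/6 = 60/6 = 10; σ²_A = ((16−8)/6)² = 1.778
te_B = (1 + 4·2 + 9)/6 = 18/6 = 3; σ²_B = ((9−1)/6)² = 1.778
te_C = (3 + 4·6 + 15)/6 = 42/6 = 7; σ²_C = ((15−3)/6)² = 4.000
te_D = (9 + 4·11 + 19)/6 = 72/6 = 12; σ²_D = ((19−9)/6)² = 2.778
te_E = (3 + 4·5 + 19)/6 = 42/6 = 7; σ²_E = ((19−3)/6)² = 7.111
te_F = (9 + 4·13 + 23)/6 = 84/6 = 14; σ²_F = ((23−9)/6)² = 5.444
te_G = (7 + 4·11 + 27)/6 = 78/6 = 13; σ²_G = ((27−7)/6)² = 11.111
te_H = (10 + 4·11 + 12)/6 = 66/6 = 11; σ²_H = ((12−10)/6)² = 0.111
te_I = (6 + 4·12 + 18)/6 = 72/6 = 12; σ²_I = ((18−6)/6)² = 4.000

Forward pass:
ES_A = 0; EF_A = 10
ES_B = 0; EF_B = 3
ES_C = 10; EF_C = 10+7 = 17
ES_D = max(EF_A=10, EF_B=3) = 10; EF_D = 10+12 = 22
ES_E = max(EF_B=3, EF_D=22) = 22; EF_E = 22+7 = 29
ES_F = 3; EF_F = 3+14 = 17
ES_G = 17; EF_G = 17+13 = 30
ES_H = 10; EF_H = 10+11 = 21
ES_I = max(EF_C=17, EF_E=29, EF_G=30, EF_H=21) = 30; EF_I = 30+12 = 42
Expected project duration μ = 42 days. Critical path: B → F → G → I.

Variance along critical path = 1.778 + 5.444 + 11.111 + 4.000 = 22.333
σ = √22.333 = 4.726 days

4.73 days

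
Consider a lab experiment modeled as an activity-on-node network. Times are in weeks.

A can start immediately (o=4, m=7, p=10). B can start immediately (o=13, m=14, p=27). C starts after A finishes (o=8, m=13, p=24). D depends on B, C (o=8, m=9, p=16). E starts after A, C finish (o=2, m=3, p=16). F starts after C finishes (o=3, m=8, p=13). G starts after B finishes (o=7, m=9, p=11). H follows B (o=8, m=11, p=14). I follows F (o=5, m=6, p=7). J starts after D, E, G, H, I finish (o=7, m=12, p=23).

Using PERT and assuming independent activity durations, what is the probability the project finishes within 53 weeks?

0.880

te_A = (4 + 4·7 + 10)/6 = 42/6 = 7; σ²_A = ((10−4)/6)² = 1.000
te_B = (13 + 4·14 + 27)/6 = 96/6 = 16; σ²_B = ((27−13)/6)² = 5.444
te_C = (8 + 4·13 + 24)/6 = 84/6 = 14; σ²_C = ((24−8)/6)² = 7.111
te_D = (8 + 4·9 + 16)/6 = 60/6 = 10; σ²_D = ((16−8)/6)² = 1.778
te_E = (2 + 4·3 + 16)/6 = 30/6 = 5; σ²_E = ((16−2)/6)² = 5.444
te_F = (3 + 4·8 + 13)/6 = 48/6 = 8; σ²_F = ((13−3)/6)² = 2.778
te_G = (7 + 4·9 + 11)/6 = 54/6 = 9; σ²_G = ((11−7)/6)² = 0.444
te_H = (8 + 4·11 + 14)/6 = 66/6 = 11; σ²_H = ((14−8)/6)² = 1.000
te_I = (5 + 4·6 + 7)/6 = 36/6 = 6; σ²_I = ((7−5)/6)² = 0.111
te_J = (7 + 4·12 + 23)/6 = 78/6 = 13; σ²_J = ((23−7)/6)² = 7.111

Forward pass:
ES_A = 0; EF_A = 7
ES_B = 0; EF_B = 16
ES_C = 7; EF_C = 7+14 = 21
ES_D = max(EF_B=16, EF_C=21) = 21; EF_D = 21+10 = 31
ES_E = max(EF_A=7, EF_C=21) = 21; EF_E = 21+5 = 26
ES_F = 21; EF_F = 21+8 = 29
ES_G = 16; EF_G = 16+9 = 25
ES_H = 16; EF_H = 16+11 = 27
ES_I = 29; EF_I = 29+6 = 35
ES_J = max(EF_D=31, EF_E=26, EF_G=25, EF_H=27, EF_I=35) = 35; EF_J = 35+13 = 48
Expected project duration μ = 48 weeks. Critical path: A → C → F → I → J.

Variance along critical path = 1.000 + 7.111 + 2.778 + 0.111 + 7.111 = 18.111; σ = √18.111 = 4.256 weeks.
Z = (53 − 48) / 4.256 = 1.175
P(T ≤ 53) = Φ(1.175) ≈ 0.880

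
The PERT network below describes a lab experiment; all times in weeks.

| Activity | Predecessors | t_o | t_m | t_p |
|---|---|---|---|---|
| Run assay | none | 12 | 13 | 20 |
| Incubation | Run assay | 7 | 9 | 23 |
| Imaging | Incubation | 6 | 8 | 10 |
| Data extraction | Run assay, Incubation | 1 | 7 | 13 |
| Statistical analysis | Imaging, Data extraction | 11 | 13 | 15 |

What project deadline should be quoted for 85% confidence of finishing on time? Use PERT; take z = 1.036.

49.2 weeks

te_Run assay = (12 + 4·13 + 20)/6 = 84/6 = 14; σ²_Run assay = ((20−12)/6)² = 1.778
te_Incubation = (7 + 4·9 + 23)/6 = 66/6 = 11; σ²_Incubation = ((23−7)/6)² = 7.111
te_Imaging = (6 + 4·8 + 10)/6 = 48/6 = 8; σ²_Imaging = ((10−6)/6)² = 0.444
te_Data extraction = (1 + 4·7 + 13)/6 = 42/6 = 7; σ²_Data extraction = ((13−1)/6)² = 4.000
te_Statistical analysis = (11 + 4·13 + 15)/6 = 78/6 = 13; σ²_Statistical analysis = ((15−11)/6)² = 0.444

Forward pass:
ES_Run assay = 0; EF_Run assay = 14
ES_Incubation = 14; EF_Incubation = 14+11 = 25
ES_Imaging = 25; EF_Imaging = 25+8 = 33
ES_Data extraction = max(EF_Run assay=14, EF_Incubation=25) = 25; EF_Data extraction = 25+7 = 32
ES_Statistical analysis = max(EF_Imaging=33, EF_Data extraction=32) = 33; EF_Statistical analysis = 33+13 = 46
Expected project duration μ = 46 weeks. Critical path: Run assay → Incubation → Imaging → Statistical analysis.

Variance along critical path = 1.778 + 7.111 + 0.444 + 0.444 = 9.778; σ = 3.127 weeks.
D = μ + z·σ = 46 + 1.036·3.127 = 49.2 weeks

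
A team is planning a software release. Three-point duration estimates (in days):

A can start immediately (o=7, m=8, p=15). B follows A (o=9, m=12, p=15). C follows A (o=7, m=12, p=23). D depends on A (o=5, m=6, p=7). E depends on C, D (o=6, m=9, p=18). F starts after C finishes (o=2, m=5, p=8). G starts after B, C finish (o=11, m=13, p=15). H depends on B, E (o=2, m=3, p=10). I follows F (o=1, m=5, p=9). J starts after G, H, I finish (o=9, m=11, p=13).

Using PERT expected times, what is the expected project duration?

47 days

te_A = (7 + 4·8 + 15)/6 = 54/6 = 9
te_B = (9 + 4·12 + 15)/6 = 72/6 = 12
te_C = (7 + 4·12 + 23)/6 = 78/6 = 13
te_D = (5 + 4·6 + 7)/6 = 36/6 = 6
te_E = (6 + 4·9 + 18)/6 = 60/6 = 10
te_F = (2 + 4·5 + 8)/6 = 30/6 = 5
te_G = (11 + 4·13 + 15)/6 = 78/6 = 13
te_H = (2 + 4·3 + 10)/6 = 24/6 = 4
te_I = (1 + 4·5 + 9)/6 = 30/6 = 5
te_J = (9 + 4·11 + 13)/6 = 66/6 = 11

Forward pass:
ES_A = 0; EF_A = 9
ES_B = 9; EF_B = 9+12 = 21
ES_C = 9; EF_C = 9+13 = 22
ES_D = 9; EF_D = 9+6 = 15
ES_E = max(EF_C=22, EF_D=15) = 22; EF_E = 22+10 = 32
ES_F = 22; EF_F = 22+5 = 27
ES_G = max(EF_B=21, EF_C=22) = 22; EF_G = 22+13 = 35
ES_H = max(EF_B=21, EF_E=32) = 32; EF_H = 32+4 = 36
ES_I = 27; EF_I = 27+5 = 32
ES_J = max(EF_G=35, EF_H=36, EF_I=32) = 36; EF_J = 36+11 = 47
Expected project duration μ = 47 days. Critical path: A → C → E → H → J.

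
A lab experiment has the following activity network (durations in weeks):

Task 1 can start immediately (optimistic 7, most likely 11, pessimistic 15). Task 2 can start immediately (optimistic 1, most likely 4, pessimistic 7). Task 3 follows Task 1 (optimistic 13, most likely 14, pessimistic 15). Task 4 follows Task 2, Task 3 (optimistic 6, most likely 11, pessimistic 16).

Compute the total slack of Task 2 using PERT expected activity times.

21 weeks

te_Task 1 = (7 + 4·11 + 15)/6 = 66/6 = 11
te_Task 2 = (1 + 4·4 + 7)/6 = 24/6 = 4
te_Task 3 = (13 + 4·14 + 15)/6 = 84/6 = 14
te_Task 4 = (6 + 4·11 + 16)/6 = 66/6 = 11

Forward pass:
ES_Task 1 = 0; EF_Task 1 = 11
ES_Task 2 = 0; EF_Task 2 = 4
ES_Task 3 = 11; EF_Task 3 = 11+14 = 25
ES_Task 4 = max(EF_Task 2=4, EF_Task 3=25) = 25; EF_Task 4 = 25+11 = 36
Expected project duration μ = 36 weeks. Critical path: Task 1 → Task 3 → Task 4.

Backward pass:
LF_Task 4 = 36; LS_Task 4 = 36−11 = 25
LF_Task 3 = LS_Task 4 = 25; LS_Task 3 = 25−14 = 11
LF_Task 2 = LS_Task 4 = 25; LS_Task 2 = 25−4 = 21
LF_Task 1 = LS_Task 3 = 11; LS_Task 1 = 11−11 = 0
Slack_Task 2 = LS_Task 2 − ES_Task 2 = 21 − 0 = 21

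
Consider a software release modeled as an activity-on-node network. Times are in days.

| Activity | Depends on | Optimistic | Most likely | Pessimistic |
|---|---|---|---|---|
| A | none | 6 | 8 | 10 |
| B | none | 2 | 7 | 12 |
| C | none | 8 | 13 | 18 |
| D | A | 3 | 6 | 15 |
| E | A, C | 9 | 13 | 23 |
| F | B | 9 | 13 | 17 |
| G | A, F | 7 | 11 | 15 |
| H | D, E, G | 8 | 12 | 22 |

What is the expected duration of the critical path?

44 days

te_A = (6 + 4·8 + 10)/6 = 48/6 = 8
te_B = (2 + 4·7 + 12)/6 = 42/6 = 7
te_C = (8 + 4·13 + 18)/6 = 78/6 = 13
te_D = (3 + 4·6 + 15)/6 = 42/6 = 7
te_E = (9 + 4·13 + 23)/6 = 84/6 = 14
te_F = (9 + 4·13 + 17)/6 = 78/6 = 13
te_G = (7 + 4·11 + 15)/6 = 66/6 = 11
te_H = (8 + 4·12 + 22)/6 = 78/6 = 13

Forward pass:
ES_A = 0; EF_A = 8
ES_B = 0; EF_B = 7
ES_C = 0; EF_C = 13
ES_D = 8; EF_D = 8+7 = 15
ES_E = max(EF_A=8, EF_C=13) = 13; EF_E = 13+14 = 27
ES_F = 7; EF_F = 7+13 = 20
ES_G = max(EF_A=8, EF_F=20) = 20; EF_G = 20+11 = 31
ES_H = max(EF_D=15, EF_E=27, EF_G=31) = 31; EF_H = 31+13 = 44
Expected project duration μ = 44 days. Critical path: B → F → G → H.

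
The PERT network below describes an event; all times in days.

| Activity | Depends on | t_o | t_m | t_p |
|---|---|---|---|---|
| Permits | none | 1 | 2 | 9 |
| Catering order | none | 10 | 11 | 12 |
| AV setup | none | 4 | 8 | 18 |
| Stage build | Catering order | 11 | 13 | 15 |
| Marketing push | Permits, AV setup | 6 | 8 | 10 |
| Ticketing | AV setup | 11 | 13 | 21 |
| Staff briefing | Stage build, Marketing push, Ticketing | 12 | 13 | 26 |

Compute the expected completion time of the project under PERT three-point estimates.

te_Permits = (1 + 4·2 + 9)/6 = 18/6 = 3
te_Catering order = (10 + 4·11 + 12)/6 = 66/6 = 11
te_AV setup = (4 + 4·8 + 18)/6 = 54/6 = 9
te_Stage build = (11 + 4·13 + 15)/6 = 78/6 = 13
te_Marketing push = (6 + 4·8 + 10)/6 = 48/6 = 8
te_Ticketing = (11 + 4·13 + 21)/6 = 84/6 = 14
te_Staff briefing = (12 + 4·13 + 26)/6 = 90/6 = 15

Forward pass:
ES_Permits = 0; EF_Permits = 3
ES_Catering order = 0; EF_Catering order = 11
ES_AV setup = 0; EF_AV setup = 9
ES_Stage build = 11; EF_Stage build = 11+13 = 24
ES_Marketing push = max(EF_Permits=3, EF_AV setup=9) = 9; EF_Marketing push = 9+8 = 17
ES_Ticketing = 9; EF_Ticketing = 9+14 = 23
ES_Staff briefing = max(EF_Stage build=24, EF_Marketing push=17, EF_Ticketing=23) = 24; EF_Staff briefing = 24+15 = 39
Expected project duration μ = 39 days. Critical path: Catering order → Stage build → Staff briefing.

39 days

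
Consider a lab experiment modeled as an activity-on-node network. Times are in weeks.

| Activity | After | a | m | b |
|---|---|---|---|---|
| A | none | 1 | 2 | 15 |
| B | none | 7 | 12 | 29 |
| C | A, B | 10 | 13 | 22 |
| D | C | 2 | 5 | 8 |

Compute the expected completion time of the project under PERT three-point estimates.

33 weeks

te_A = (1 + 4·2 + 15)/6 = 24/6 = 4
te_B = (7 + 4·12 + 29)/6 = 84/6 = 14
te_C = (10 + 4·13 + 22)/6 = 84/6 = 14
te_D = (2 + 4·5 + 8)/6 = 30/6 = 5

Forward pass:
ES_A = 0; EF_A = 4
ES_B = 0; EF_B = 14
ES_C = max(EF_A=4, EF_B=14) = 14; EF_C = 14+14 = 28
ES_D = 28; EF_D = 28+5 = 33
Expected project duration μ = 33 weeks. Critical path: B → C → D.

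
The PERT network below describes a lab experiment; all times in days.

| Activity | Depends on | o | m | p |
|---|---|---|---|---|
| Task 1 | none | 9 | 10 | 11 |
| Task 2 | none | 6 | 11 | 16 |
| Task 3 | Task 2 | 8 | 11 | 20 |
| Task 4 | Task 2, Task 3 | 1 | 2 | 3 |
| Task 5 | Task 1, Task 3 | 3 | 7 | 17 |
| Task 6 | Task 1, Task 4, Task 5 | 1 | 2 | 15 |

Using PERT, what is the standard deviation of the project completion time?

te_Task 1 = (9 + 4·10 + 11)/6 = 60/6 = 10; σ²_Task 1 = ((11−9)/6)² = 0.111
te_Task 2 = (6 + 4·11 + 16)/6 = 66/6 = 11; σ²_Task 2 = ((16−6)/6)² = 2.778
te_Task 3 = (8 + 4·11 + 20)/6 = 72/6 = 12; σ²_Task 3 = ((20−8)/6)² = 4.000
te_Task 4 = (1 + 4·2 + 3)/6 = 12/6 = 2; σ²_Task 4 = ((3−1)/6)² = 0.111
te_Task 5 = (3 + 4·7 + 17)/6 = 48/6 = 8; σ²_Task 5 = ((17−3)/6)² = 5.444
te_Task 6 = (1 + 4·2 + 15)/6 = 24/6 = 4; σ²_Task 6 = ((15−1)/6)² = 5.444

Forward pass:
ES_Task 1 = 0; EF_Task 1 = 10
ES_Task 2 = 0; EF_Task 2 = 11
ES_Task 3 = 11; EF_Task 3 = 11+12 = 23
ES_Task 4 = max(EF_Task 2=11, EF_Task 3=23) = 23; EF_Task 4 = 23+2 = 25
ES_Task 5 = max(EF_Task 1=10, EF_Task 3=23) = 23; EF_Task 5 = 23+8 = 31
ES_Task 6 = max(EF_Task 1=10, EF_Task 4=25, EF_Task 5=31) = 31; EF_Task 6 = 31+4 = 35
Expected project duration μ = 35 days. Critical path: Task 2 → Task 3 → Task 5 → Task 6.

Variance along critical path = 2.778 + 4.000 + 5.444 + 5.444 = 17.667
σ = √17.667 = 4.203 days

4.20 days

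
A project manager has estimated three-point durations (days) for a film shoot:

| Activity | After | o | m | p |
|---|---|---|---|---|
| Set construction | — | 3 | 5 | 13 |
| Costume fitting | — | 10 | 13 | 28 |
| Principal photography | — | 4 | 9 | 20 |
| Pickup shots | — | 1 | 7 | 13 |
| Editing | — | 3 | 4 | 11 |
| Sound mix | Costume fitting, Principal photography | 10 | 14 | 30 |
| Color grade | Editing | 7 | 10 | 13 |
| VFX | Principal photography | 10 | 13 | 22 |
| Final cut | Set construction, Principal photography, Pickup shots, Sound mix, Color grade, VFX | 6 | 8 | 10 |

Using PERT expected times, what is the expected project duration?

te_Set construction = (3 + 4·5 + 13)/6 = 36/6 = 6
te_Costume fitting = (10 + 4·13 + 28)/6 = 90/6 = 15
te_Principal photography = (4 + 4·9 + 20)/6 = 60/6 = 10
te_Pickup shots = (1 + 4·7 + 13)/6 = 42/6 = 7
te_Editing = (3 + 4·4 + 11)/6 = 30/6 = 5
te_Sound mix = (10 + 4·14 + 30)/6 = 96/6 = 16
te_Color grade = (7 + 4·10 + 13)/6 = 60/6 = 10
te_VFX = (10 + 4·13 + 22)/6 = 84/6 = 14
te_Final cut = (6 + 4·8 + 10)/6 = 48/6 = 8

Forward pass:
ES_Set construction = 0; EF_Set construction = 6
ES_Costume fitting = 0; EF_Costume fitting = 15
ES_Principal photography = 0; EF_Principal photography = 10
ES_Pickup shots = 0; EF_Pickup shots = 7
ES_Editing = 0; EF_Editing = 5
ES_Sound mix = max(EF_Costume fitting=15, EF_Principal photography=10) = 15; EF_Sound mix = 15+16 = 31
ES_Color grade = 5; EF_Color grade = 5+10 = 15
ES_VFX = 10; EF_VFX = 10+14 = 24
ES_Final cut = max(EF_Set construction=6, EF_Principal photography=10, EF_Pickup shots=7, EF_Sound mix=31, EF_Color grade=15, EF_VFX=24) = 31; EF_Final cut = 31+8 = 39
Expected project duration μ = 39 days. Critical path: Costume fitting → Sound mix → Final cut.

39 days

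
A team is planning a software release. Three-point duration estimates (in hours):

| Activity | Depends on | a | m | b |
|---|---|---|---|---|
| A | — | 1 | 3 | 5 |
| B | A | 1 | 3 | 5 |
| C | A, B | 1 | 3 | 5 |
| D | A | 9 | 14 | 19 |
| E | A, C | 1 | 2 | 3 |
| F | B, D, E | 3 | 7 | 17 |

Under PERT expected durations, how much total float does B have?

te_A = (1 + 4·3 + 5)/6 = 18/6 = 3
te_B = (1 + 4·3 + 5)/6 = 18/6 = 3
te_C = (1 + 4·3 + 5)/6 = 18/6 = 3
te_D = (9 + 4·14 + 19)/6 = 84/6 = 14
te_E = (1 + 4·2 + 3)/6 = 12/6 = 2
te_F = (3 + 4·7 + 17)/6 = 48/6 = 8

Forward pass:
ES_A = 0; EF_A = 3
ES_B = 3; EF_B = 3+3 = 6
ES_C = max(EF_A=3, EF_B=6) = 6; EF_C = 6+3 = 9
ES_D = 3; EF_D = 3+14 = 17
ES_E = max(EF_A=3, EF_C=9) = 9; EF_E = 9+2 = 11
ES_F = max(EF_B=6, EF_D=17, EF_E=11) = 17; EF_F = 17+8 = 25
Expected project duration μ = 25 hours. Critical path: A → D → F.

Backward pass:
LF_F = 25; LS_F = 25−8 = 17
LF_E = LS_F = 17; LS_E = 17−2 = 15
LF_D = LS_F = 17; LS_D = 17−14 = 3
LF_C = LS_E = 15; LS_C = 15−3 = 12
LF_B = min(LS_C=12, LS_F=17) = 12; LS_B = 12−3 = 9
LF_A = min(LS_B=9, LS_C=12, LS_D=3, LS_E=15) = 3; LS_A = 3−3 = 0
Slack_B = LS_B − ES_B = 9 − 3 = 6

6 hours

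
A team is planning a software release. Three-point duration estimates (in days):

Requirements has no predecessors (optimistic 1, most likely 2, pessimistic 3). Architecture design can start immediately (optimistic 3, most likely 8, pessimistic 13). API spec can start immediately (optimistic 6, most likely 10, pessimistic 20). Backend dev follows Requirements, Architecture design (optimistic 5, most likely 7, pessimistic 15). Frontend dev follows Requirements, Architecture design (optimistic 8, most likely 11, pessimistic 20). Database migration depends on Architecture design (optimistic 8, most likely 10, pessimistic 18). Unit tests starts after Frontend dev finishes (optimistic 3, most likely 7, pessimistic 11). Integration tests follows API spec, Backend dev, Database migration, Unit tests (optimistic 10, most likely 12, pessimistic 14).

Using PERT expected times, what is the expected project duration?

te_Requirements = (1 + 4·2 + 3)/6 = 12/6 = 2
te_Architecture design = (3 + 4·8 + 13)/6 = 48/6 = 8
te_API spec = (6 + 4·10 + 20)/6 = 66/6 = 11
te_Backend dev = (5 + 4·7 + 15)/6 = 48/6 = 8
te_Frontend dev = (8 + 4·11 + 20)/6 = 72/6 = 12
te_Database migration = (8 + 4·10 + 18)/6 = 66/6 = 11
te_Unit tests = (3 + 4·7 + 11)/6 = 42/6 = 7
te_Integration tests = (10 + 4·12 + 14)/6 = 72/6 = 12

Forward pass:
ES_Requirements = 0; EF_Requirements = 2
ES_Architecture design = 0; EF_Architecture design = 8
ES_API spec = 0; EF_API spec = 11
ES_Backend dev = max(EF_Requirements=2, EF_Architecture design=8) = 8; EF_Backend dev = 8+8 = 16
ES_Frontend dev = max(EF_Requirements=2, EF_Architecture design=8) = 8; EF_Frontend dev = 8+12 = 20
ES_Database migration = 8; EF_Database migration = 8+11 = 19
ES_Unit tests = 20; EF_Unit tests = 20+7 = 27
ES_Integration tests = max(EF_API spec=11, EF_Backend dev=16, EF_Database migration=19, EF_Unit tests=27) = 27; EF_Integration tests = 27+12 = 39
Expected project duration μ = 39 days. Critical path: Architecture design → Frontend dev → Unit tests → Integration tests.

39 days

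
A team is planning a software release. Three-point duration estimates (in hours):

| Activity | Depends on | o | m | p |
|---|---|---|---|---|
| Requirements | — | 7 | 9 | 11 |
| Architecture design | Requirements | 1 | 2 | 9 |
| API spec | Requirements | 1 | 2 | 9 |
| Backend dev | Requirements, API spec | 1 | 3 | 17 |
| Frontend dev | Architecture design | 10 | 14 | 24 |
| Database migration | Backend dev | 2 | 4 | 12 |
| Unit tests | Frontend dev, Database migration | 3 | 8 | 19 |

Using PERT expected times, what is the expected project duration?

36 hours

te_Requirements = (7 + 4·9 + 11)/6 = 54/6 = 9
te_Architecture design = (1 + 4·2 + 9)/6 = 18/6 = 3
te_API spec = (1 + 4·2 + 9)/6 = 18/6 = 3
te_Backend dev = (1 + 4·3 + 17)/6 = 30/6 = 5
te_Frontend dev = (10 + 4·14 + 24)/6 = 90/6 = 15
te_Database migration = (2 + 4·4 + 12)/6 = 30/6 = 5
te_Unit tests = (3 + 4·8 + 19)/6 = 54/6 = 9

Forward pass:
ES_Requirements = 0; EF_Requirements = 9
ES_Architecture design = 9; EF_Architecture design = 9+3 = 12
ES_API spec = 9; EF_API spec = 9+3 = 12
ES_Backend dev = max(EF_Requirements=9, EF_API spec=12) = 12; EF_Backend dev = 12+5 = 17
ES_Frontend dev = 12; EF_Frontend dev = 12+15 = 27
ES_Database migration = 17; EF_Database migration = 17+5 = 22
ES_Unit tests = max(EF_Frontend dev=27, EF_Database migration=22) = 27; EF_Unit tests = 27+9 = 36
Expected project duration μ = 36 hours. Critical path: Requirements → Architecture design → Frontend dev → Unit tests.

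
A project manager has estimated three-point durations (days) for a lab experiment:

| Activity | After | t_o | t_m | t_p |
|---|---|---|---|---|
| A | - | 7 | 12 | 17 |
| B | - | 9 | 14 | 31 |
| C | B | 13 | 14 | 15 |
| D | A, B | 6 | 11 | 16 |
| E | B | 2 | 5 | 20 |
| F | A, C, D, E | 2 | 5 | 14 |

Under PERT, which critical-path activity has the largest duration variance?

B

te_A = (7 + 4·12 + 17)/6 = 72/6 = 12; σ²_A = ((17−7)/6)² = 2.778
te_B = (9 + 4·14 + 31)/6 = 96/6 = 16; σ²_B = ((31−9)/6)² = 13.444
te_C = (13 + 4·14 + 15)/6 = 84/6 = 14; σ²_C = ((15−13)/6)² = 0.111
te_D = (6 + 4·11 + 16)/6 = 66/6 = 11; σ²_D = ((16−6)/6)² = 2.778
te_E = (2 + 4·5 + 20)/6 = 42/6 = 7; σ²_E = ((20−2)/6)² = 9.000
te_F = (2 + 4·5 + 14)/6 = 36/6 = 6; σ²_F = ((14−2)/6)² = 4.000

Forward pass:
ES_A = 0; EF_A = 12
ES_B = 0; EF_B = 16
ES_C = 16; EF_C = 16+14 = 30
ES_D = max(EF_A=12, EF_B=16) = 16; EF_D = 16+11 = 27
ES_E = 16; EF_E = 16+7 = 23
ES_F = max(EF_A=12, EF_C=30, EF_D=27, EF_E=23) = 30; EF_F = 30+6 = 36
Expected project duration μ = 36 days. Critical path: B → C → F.

Variances on critical path: σ²_B=13.444, σ²_C=0.111, σ²_F=4.000.
Largest is σ²_B = 13.444.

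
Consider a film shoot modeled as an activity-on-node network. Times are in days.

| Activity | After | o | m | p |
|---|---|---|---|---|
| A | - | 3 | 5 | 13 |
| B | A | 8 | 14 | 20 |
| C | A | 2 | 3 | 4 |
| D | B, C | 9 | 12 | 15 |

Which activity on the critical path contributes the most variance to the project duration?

te_A = (3 + 4·5 + 13)/6 = 36/6 = 6; σ²_A = ((13−3)/6)² = 2.778
te_B = (8 + 4·14 + 20)/6 = 84/6 = 14; σ²_B = ((20−8)/6)² = 4.000
te_C = (2 + 4·3 + 4)/6 = 18/6 = 3; σ²_C = ((4−2)/6)² = 0.111
te_D = (9 + 4·12 + 15)/6 = 72/6 = 12; σ²_D = ((15−9)/6)² = 1.000

Forward pass:
ES_A = 0; EF_A = 6
ES_B = 6; EF_B = 6+14 = 20
ES_C = 6; EF_C = 6+3 = 9
ES_D = max(EF_B=20, EF_C=9) = 20; EF_D = 20+12 = 32
Expected project duration μ = 32 days. Critical path: A → B → D.

Variances on critical path: σ²_A=2.778, σ²_B=4.000, σ²_D=1.000.
Largest is σ²_B = 4.000.

B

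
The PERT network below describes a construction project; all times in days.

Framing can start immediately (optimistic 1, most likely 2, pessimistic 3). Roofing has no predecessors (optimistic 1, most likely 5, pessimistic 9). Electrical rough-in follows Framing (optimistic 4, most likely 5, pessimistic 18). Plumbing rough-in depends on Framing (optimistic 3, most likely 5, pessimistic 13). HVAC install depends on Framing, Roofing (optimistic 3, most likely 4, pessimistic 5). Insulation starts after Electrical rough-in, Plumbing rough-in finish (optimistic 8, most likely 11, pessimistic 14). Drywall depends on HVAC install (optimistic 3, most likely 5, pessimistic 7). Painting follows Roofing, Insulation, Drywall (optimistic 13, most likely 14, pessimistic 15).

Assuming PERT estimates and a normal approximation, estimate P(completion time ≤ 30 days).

te_Framing = (1 + 4·2 + 3)/6 = 12/6 = 2; σ²_Framing = ((3−1)/6)² = 0.111
te_Roofing = (1 + 4·5 + 9)/6 = 30/6 = 5; σ²_Roofing = ((9−1)/6)² = 1.778
te_Electrical rough-in = (4 + 4·5 + 18)/6 = 42/6 = 7; σ²_Electrical rough-in = ((18−4)/6)² = 5.444
te_Plumbing rough-in = (3 + 4·5 + 13)/6 = 36/6 = 6; σ²_Plumbing rough-in = ((13−3)/6)² = 2.778
te_HVAC install = (3 + 4·4 + 5)/6 = 24/6 = 4; σ²_HVAC install = ((5−3)/6)² = 0.111
te_Insulation = (8 + 4·11 + 14)/6 = 66/6 = 11; σ²_Insulation = ((14−8)/6)² = 1.000
te_Drywall = (3 + 4·5 + 7)/6 = 30/6 = 5; σ²_Drywall = ((7−3)/6)² = 0.444
te_Painting = (13 + 4·14 + 15)/6 = 84/6 = 14; σ²_Painting = ((15−13)/6)² = 0.111

Forward pass:
ES_Framing = 0; EF_Framing = 2
ES_Roofing = 0; EF_Roofing = 5
ES_Electrical rough-in = 2; EF_Electrical rough-in = 2+7 = 9
ES_Plumbing rough-in = 2; EF_Plumbing rough-in = 2+6 = 8
ES_HVAC install = max(EF_Framing=2, EF_Roofing=5) = 5; EF_HVAC install = 5+4 = 9
ES_Insulation = max(EF_Electrical rough-in=9, EF_Plumbing rough-in=8) = 9; EF_Insulation = 9+11 = 20
ES_Drywall = 9; EF_Drywall = 9+5 = 14
ES_Painting = max(EF_Roofing=5, EF_Insulation=20, EF_Drywall=14) = 20; EF_Painting = 20+14 = 34
Expected project duration μ = 34 days. Critical path: Framing → Electrical rough-in → Insulation → Painting.

Variance along critical path = 0.111 + 5.444 + 1.000 + 0.111 = 6.667; σ = √6.667 = 2.582 days.
Z = (30 − 34) / 2.582 = -1.549
P(T ≤ 30) = Φ(-1.549) ≈ 0.061

0.061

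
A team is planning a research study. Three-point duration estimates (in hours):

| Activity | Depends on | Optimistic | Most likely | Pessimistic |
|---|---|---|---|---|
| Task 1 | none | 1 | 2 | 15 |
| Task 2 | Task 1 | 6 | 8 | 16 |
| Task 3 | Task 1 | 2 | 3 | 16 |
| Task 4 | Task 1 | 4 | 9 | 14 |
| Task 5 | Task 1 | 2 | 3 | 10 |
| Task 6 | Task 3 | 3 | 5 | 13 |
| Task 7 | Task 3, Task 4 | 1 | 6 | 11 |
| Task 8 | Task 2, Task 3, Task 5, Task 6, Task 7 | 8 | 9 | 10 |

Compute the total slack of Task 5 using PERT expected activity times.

te_Task 1 = (1 + 4·2 + 15)/6 = 24/6 = 4
te_Task 2 = (6 + 4·8 + 16)/6 = 54/6 = 9
te_Task 3 = (2 + 4·3 + 16)/6 = 30/6 = 5
te_Task 4 = (4 + 4·9 + 14)/6 = 54/6 = 9
te_Task 5 = (2 + 4·3 + 10)/6 = 24/6 = 4
te_Task 6 = (3 + 4·5 + 13)/6 = 36/6 = 6
te_Task 7 = (1 + 4·6 + 11)/6 = 36/6 = 6
te_Task 8 = (8 + 4·9 + 10)/6 = 54/6 = 9

Forward pass:
ES_Task 1 = 0; EF_Task 1 = 4
ES_Task 2 = 4; EF_Task 2 = 4+9 = 13
ES_Task 3 = 4; EF_Task 3 = 4+5 = 9
ES_Task 4 = 4; EF_Task 4 = 4+9 = 13
ES_Task 5 = 4; EF_Task 5 = 4+4 = 8
ES_Task 6 = 9; EF_Task 6 = 9+6 = 15
ES_Task 7 = max(EF_Task 3=9, EF_Task 4=13) = 13; EF_Task 7 = 13+6 = 19
ES_Task 8 = max(EF_Task 2=13, EF_Task 3=9, EF_Task 5=8, EF_Task 6=15, EF_Task 7=19) = 19; EF_Task 8 = 19+9 = 28
Expected project duration μ = 28 hours. Critical path: Task 1 → Task 4 → Task 7 → Task 8.

Backward pass:
LF_Task 8 = 28; LS_Task 8 = 28−9 = 19
LF_Task 7 = LS_Task 8 = 19; LS_Task 7 = 19−6 = 13
LF_Task 6 = LS_Task 8 = 19; LS_Task 6 = 19−6 = 13
LF_Task 5 = LS_Task 8 = 19; LS_Task 5 = 19−4 = 15
LF_Task 4 = LS_Task 7 = 13; LS_Task 4 = 13−9 = 4
LF_Task 3 = min(LS_Task 6=13, LS_Task 7=13, LS_Task 8=19) = 13; LS_Task 3 = 13−5 = 8
LF_Task 2 = LS_Task 8 = 19; LS_Task 2 = 19−9 = 10
LF_Task 1 = min(LS_Task 2=10, LS_Task 3=8, LS_Task 4=4, LS_Task 5=15) = 4; LS_Task 1 = 4−4 = 0
Slack_Task 5 = LS_Task 5 − ES_Task 5 = 15 − 4 = 11

11 hours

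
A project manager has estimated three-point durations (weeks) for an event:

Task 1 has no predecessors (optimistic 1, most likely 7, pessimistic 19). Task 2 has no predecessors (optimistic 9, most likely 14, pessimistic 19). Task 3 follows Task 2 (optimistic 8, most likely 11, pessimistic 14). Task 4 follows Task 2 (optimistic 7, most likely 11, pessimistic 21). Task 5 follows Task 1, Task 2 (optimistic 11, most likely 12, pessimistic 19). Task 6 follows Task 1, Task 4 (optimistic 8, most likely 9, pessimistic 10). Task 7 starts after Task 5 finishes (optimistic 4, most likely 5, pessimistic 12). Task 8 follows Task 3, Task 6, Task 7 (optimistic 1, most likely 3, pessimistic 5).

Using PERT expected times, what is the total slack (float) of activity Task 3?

te_Task 1 = (1 + 4·7 + 19)/6 = 48/6 = 8
te_Task 2 = (9 + 4·14 + 19)/6 = 84/6 = 14
te_Task 3 = (8 + 4·11 + 14)/6 = 66/6 = 11
te_Task 4 = (7 + 4·11 + 21)/6 = 72/6 = 12
te_Task 5 = (11 + 4·12 + 19)/6 = 78/6 = 13
te_Task 6 = (8 + 4·9 + 10)/6 = 54/6 = 9
te_Task 7 = (4 + 4·5 + 12)/6 = 36/6 = 6
te_Task 8 = (1 + 4·3 + 5)/6 = 18/6 = 3

Forward pass:
ES_Task 1 = 0; EF_Task 1 = 8
ES_Task 2 = 0; EF_Task 2 = 14
ES_Task 3 = 14; EF_Task 3 = 14+11 = 25
ES_Task 4 = 14; EF_Task 4 = 14+12 = 26
ES_Task 5 = max(EF_Task 1=8, EF_Task 2=14) = 14; EF_Task 5 = 14+13 = 27
ES_Task 6 = max(EF_Task 1=8, EF_Task 4=26) = 26; EF_Task 6 = 26+9 = 35
ES_Task 7 = 27; EF_Task 7 = 27+6 = 33
ES_Task 8 = max(EF_Task 3=25, EF_Task 6=35, EF_Task 7=33) = 35; EF_Task 8 = 35+3 = 38
Expected project duration μ = 38 weeks. Critical path: Task 2 → Task 4 → Task 6 → Task 8.

Backward pass:
LF_Task 8 = 38; LS_Task 8 = 38−3 = 35
LF_Task 7 = LS_Task 8 = 35; LS_Task 7 = 35−6 = 29
LF_Task 6 = LS_Task 8 = 35; LS_Task 6 = 35−9 = 26
LF_Task 5 = LS_Task 7 = 29; LS_Task 5 = 29−13 = 16
LF_Task 4 = LS_Task 6 = 26; LS_Task 4 = 26−12 = 14
LF_Task 3 = LS_Task 8 = 35; LS_Task 3 = 35−11 = 24
LF_Task 2 = min(LS_Task 3=24, LS_Task 4=14, LS_Task 5=16) = 14; LS_Task 2 = 14−14 = 0
LF_Task 1 = min(LS_Task 5=16, LS_Task 6=26) = 16; LS_Task 1 = 16−8 = 8
Slack_Task 3 = LS_Task 3 − ES_Task 3 = 24 − 14 = 10

10 weeks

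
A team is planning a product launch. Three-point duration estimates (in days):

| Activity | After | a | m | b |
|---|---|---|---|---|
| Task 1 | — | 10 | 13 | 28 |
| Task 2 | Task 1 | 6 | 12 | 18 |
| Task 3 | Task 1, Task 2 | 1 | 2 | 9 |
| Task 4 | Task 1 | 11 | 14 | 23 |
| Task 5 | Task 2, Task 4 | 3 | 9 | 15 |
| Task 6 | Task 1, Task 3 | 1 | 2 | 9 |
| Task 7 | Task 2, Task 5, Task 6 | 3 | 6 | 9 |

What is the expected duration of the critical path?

45 days

te_Task 1 = (10 + 4·13 + 28)/6 = 90/6 = 15
te_Task 2 = (6 + 4·12 + 18)/6 = 72/6 = 12
te_Task 3 = (1 + 4·2 + 9)/6 = 18/6 = 3
te_Task 4 = (11 + 4·14 + 23)/6 = 90/6 = 15
te_Task 5 = (3 + 4·9 + 15)/6 = 54/6 = 9
te_Task 6 = (1 + 4·2 + 9)/6 = 18/6 = 3
te_Task 7 = (3 + 4·6 + 9)/6 = 36/6 = 6

Forward pass:
ES_Task 1 = 0; EF_Task 1 = 15
ES_Task 2 = 15; EF_Task 2 = 15+12 = 27
ES_Task 3 = max(EF_Task 1=15, EF_Task 2=27) = 27; EF_Task 3 = 27+3 = 30
ES_Task 4 = 15; EF_Task 4 = 15+15 = 30
ES_Task 5 = max(EF_Task 2=27, EF_Task 4=30) = 30; EF_Task 5 = 30+9 = 39
ES_Task 6 = max(EF_Task 1=15, EF_Task 3=30) = 30; EF_Task 6 = 30+3 = 33
ES_Task 7 = max(EF_Task 2=27, EF_Task 5=39, EF_Task 6=33) = 39; EF_Task 7 = 39+6 = 45
Expected project duration μ = 45 days. Critical path: Task 1 → Task 4 → Task 5 → Task 7.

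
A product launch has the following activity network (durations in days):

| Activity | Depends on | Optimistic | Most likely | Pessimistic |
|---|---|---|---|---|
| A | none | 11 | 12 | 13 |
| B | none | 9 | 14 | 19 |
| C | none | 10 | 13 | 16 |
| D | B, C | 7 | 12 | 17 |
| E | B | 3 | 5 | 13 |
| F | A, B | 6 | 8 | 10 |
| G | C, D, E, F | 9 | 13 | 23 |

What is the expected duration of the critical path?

40 days

te_A = (11 + 4·12 + 13)/6 = 72/6 = 12
te_B = (9 + 4·14 + 19)/6 = 84/6 = 14
te_C = (10 + 4·13 + 16)/6 = 78/6 = 13
te_D = (7 + 4·12 + 17)/6 = 72/6 = 12
te_E = (3 + 4·5 + 13)/6 = 36/6 = 6
te_F = (6 + 4·8 + 10)/6 = 48/6 = 8
te_G = (9 + 4·13 + 23)/6 = 84/6 = 14

Forward pass:
ES_A = 0; EF_A = 12
ES_B = 0; EF_B = 14
ES_C = 0; EF_C = 13
ES_D = max(EF_B=14, EF_C=13) = 14; EF_D = 14+12 = 26
ES_E = 14; EF_E = 14+6 = 20
ES_F = max(EF_A=12, EF_B=14) = 14; EF_F = 14+8 = 22
ES_G = max(EF_C=13, EF_D=26, EF_E=20, EF_F=22) = 26; EF_G = 26+14 = 40
Expected project duration μ = 40 days. Critical path: B → D → G.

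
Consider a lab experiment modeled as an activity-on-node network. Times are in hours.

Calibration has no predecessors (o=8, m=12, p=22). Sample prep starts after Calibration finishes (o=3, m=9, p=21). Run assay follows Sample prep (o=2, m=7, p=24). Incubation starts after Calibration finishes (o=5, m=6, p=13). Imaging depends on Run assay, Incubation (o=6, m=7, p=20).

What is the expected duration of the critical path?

41 hours

te_Calibration = (8 + 4·12 + 22)/6 = 78/6 = 13
te_Sample prep = (3 + 4·9 + 21)/6 = 60/6 = 10
te_Run assay = (2 + 4·7 + 24)/6 = 54/6 = 9
te_Incubation = (5 + 4·6 + 13)/6 = 42/6 = 7
te_Imaging = (6 + 4·7 + 20)/6 = 54/6 = 9

Forward pass:
ES_Calibration = 0; EF_Calibration = 13
ES_Sample prep = 13; EF_Sample prep = 13+10 = 23
ES_Run assay = 23; EF_Run assay = 23+9 = 32
ES_Incubation = 13; EF_Incubation = 13+7 = 20
ES_Imaging = max(EF_Run assay=32, EF_Incubation=20) = 32; EF_Imaging = 32+9 = 41
Expected project duration μ = 41 hours. Critical path: Calibration → Sample prep → Run assay → Imaging.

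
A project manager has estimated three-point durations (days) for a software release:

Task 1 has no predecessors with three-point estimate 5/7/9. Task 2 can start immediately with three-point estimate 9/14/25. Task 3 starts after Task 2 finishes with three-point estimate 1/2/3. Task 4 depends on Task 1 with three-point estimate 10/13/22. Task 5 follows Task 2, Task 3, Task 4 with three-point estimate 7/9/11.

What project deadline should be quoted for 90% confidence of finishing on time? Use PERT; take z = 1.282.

32.8 days

te_Task 1 = (5 + 4·7 + 9)/6 = 42/6 = 7; σ²_Task 1 = ((9−5)/6)² = 0.444
te_Task 2 = (9 + 4·14 + 25)/6 = 90/6 = 15; σ²_Task 2 = ((25−9)/6)² = 7.111
te_Task 3 = (1 + 4·2 + 3)/6 = 12/6 = 2; σ²_Task 3 = ((3−1)/6)² = 0.111
te_Task 4 = (10 + 4·13 + 22)/6 = 84/6 = 14; σ²_Task 4 = ((22−10)/6)² = 4.000
te_Task 5 = (7 + 4·9 + 11)/6 = 54/6 = 9; σ²_Task 5 = ((11−7)/6)² = 0.444

Forward pass:
ES_Task 1 = 0; EF_Task 1 = 7
ES_Task 2 = 0; EF_Task 2 = 15
ES_Task 3 = 15; EF_Task 3 = 15+2 = 17
ES_Task 4 = 7; EF_Task 4 = 7+14 = 21
ES_Task 5 = max(EF_Task 2=15, EF_Task 3=17, EF_Task 4=21) = 21; EF_Task 5 = 21+9 = 30
Expected project duration μ = 30 days. Critical path: Task 1 → Task 4 → Task 5.

Variance along critical path = 0.444 + 4.000 + 0.444 = 4.889; σ = 2.211 days.
D = μ + z·σ = 30 + 1.282·2.211 = 32.8 days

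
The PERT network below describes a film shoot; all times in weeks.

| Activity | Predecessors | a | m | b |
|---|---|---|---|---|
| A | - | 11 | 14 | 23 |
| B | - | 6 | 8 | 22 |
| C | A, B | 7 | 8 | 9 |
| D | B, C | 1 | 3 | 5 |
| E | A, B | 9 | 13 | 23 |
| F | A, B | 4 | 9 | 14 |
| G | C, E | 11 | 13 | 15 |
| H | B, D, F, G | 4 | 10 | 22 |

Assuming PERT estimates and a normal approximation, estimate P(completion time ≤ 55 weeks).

te_A = (11 + 4·14 + 23)/6 = 90/6 = 15; σ²_A = ((23−11)/6)² = 4.000
te_B = (6 + 4·8 + 22)/6 = 60/6 = 10; σ²_B = ((22−6)/6)² = 7.111
te_C = (7 + 4·8 + 9)/6 = 48/6 = 8; σ²_C = ((9−7)/6)² = 0.111
te_D = (1 + 4·3 + 5)/6 = 18/6 = 3; σ²_D = ((5−1)/6)² = 0.444
te_E = (9 + 4·13 + 23)/6 = 84/6 = 14; σ²_E = ((23−9)/6)² = 5.444
te_F = (4 + 4·9 + 14)/6 = 54/6 = 9; σ²_F = ((14−4)/6)² = 2.778
te_G = (11 + 4·13 + 15)/6 = 78/6 = 13; σ²_G = ((15−11)/6)² = 0.444
te_H = (4 + 4·10 + 22)/6 = 66/6 = 11; σ²_H = ((22−4)/6)² = 9.000

Forward pass:
ES_A = 0; EF_A = 15
ES_B = 0; EF_B = 10
ES_C = max(EF_A=15, EF_B=10) = 15; EF_C = 15+8 = 23
ES_D = max(EF_B=10, EF_C=23) = 23; EF_D = 23+3 = 26
ES_E = max(EF_A=15, EF_B=10) = 15; EF_E = 15+14 = 29
ES_F = max(EF_A=15, EF_B=10) = 15; EF_F = 15+9 = 24
ES_G = max(EF_C=23, EF_E=29) = 29; EF_G = 29+13 = 42
ES_H = max(EF_B=10, EF_D=26, EF_F=24, EF_G=42) = 42; EF_H = 42+11 = 53
Expected project duration μ = 53 weeks. Critical path: A → E → G → H.

Variance along critical path = 4.000 + 5.444 + 0.444 + 9.000 = 18.889; σ = √18.889 = 4.346 weeks.
Z = (55 − 53) / 4.346 = 0.460
P(T ≤ 55) = Φ(0.460) ≈ 0.677

0.677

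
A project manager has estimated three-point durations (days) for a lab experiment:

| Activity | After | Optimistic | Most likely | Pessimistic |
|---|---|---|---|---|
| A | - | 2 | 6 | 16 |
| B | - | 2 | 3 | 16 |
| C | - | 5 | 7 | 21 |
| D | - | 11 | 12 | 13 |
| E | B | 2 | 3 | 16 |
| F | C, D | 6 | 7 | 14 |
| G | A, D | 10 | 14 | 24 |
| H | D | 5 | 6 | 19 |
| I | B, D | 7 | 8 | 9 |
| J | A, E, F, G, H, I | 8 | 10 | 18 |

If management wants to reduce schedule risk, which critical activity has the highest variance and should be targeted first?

G

te_A = (2 + 4·6 + 16)/6 = 42/6 = 7; σ²_A = ((16−2)/6)² = 5.444
te_B = (2 + 4·3 + 16)/6 = 30/6 = 5; σ²_B = ((16−2)/6)² = 5.444
te_C = (5 + 4·7 + 21)/6 = 54/6 = 9; σ²_C = ((21−5)/6)² = 7.111
te_D = (11 + 4·12 + 13)/6 = 72/6 = 12; σ²_D = ((13−11)/6)² = 0.111
te_E = (2 + 4·3 + 16)/6 = 30/6 = 5; σ²_E = ((16−2)/6)² = 5.444
te_F = (6 + 4·7 + 14)/6 = 48/6 = 8; σ²_F = ((14−6)/6)² = 1.778
te_G = (10 + 4·14 + 24)/6 = 90/6 = 15; σ²_G = ((24−10)/6)² = 5.444
te_H = (5 + 4·6 + 19)/6 = 48/6 = 8; σ²_H = ((19−5)/6)² = 5.444
te_I = (7 + 4·8 + 9)/6 = 48/6 = 8; σ²_I = ((9−7)/6)² = 0.111
te_J = (8 + 4·10 + 18)/6 = 66/6 = 11; σ²_J = ((18−8)/6)² = 2.778

Forward pass:
ES_A = 0; EF_A = 7
ES_B = 0; EF_B = 5
ES_C = 0; EF_C = 9
ES_D = 0; EF_D = 12
ES_E = 5; EF_E = 5+5 = 10
ES_F = max(EF_C=9, EF_D=12) = 12; EF_F = 12+8 = 20
ES_G = max(EF_A=7, EF_D=12) = 12; EF_G = 12+15 = 27
ES_H = 12; EF_H = 12+8 = 20
ES_I = max(EF_B=5, EF_D=12) = 12; EF_I = 12+8 = 20
ES_J = max(EF_A=7, EF_E=10, EF_F=20, EF_G=27, EF_H=20, EF_I=20) = 27; EF_J = 27+11 = 38
Expected project duration μ = 38 days. Critical path: D → G → J.

Variances on critical path: σ²_D=0.111, σ²_G=5.444, σ²_J=2.778.
Largest is σ²_G = 5.444.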